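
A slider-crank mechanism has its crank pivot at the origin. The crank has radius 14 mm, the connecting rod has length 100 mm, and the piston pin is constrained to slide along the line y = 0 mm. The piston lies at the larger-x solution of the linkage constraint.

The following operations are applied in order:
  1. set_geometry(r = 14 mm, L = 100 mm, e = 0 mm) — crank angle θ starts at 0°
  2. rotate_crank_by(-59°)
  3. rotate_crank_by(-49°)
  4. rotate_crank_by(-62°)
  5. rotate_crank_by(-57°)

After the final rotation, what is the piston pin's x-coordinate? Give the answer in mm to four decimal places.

89.9265

set_geometry: r = 14 mm, L = 100 mm, e = 0 mm; θ ← 0°
rotate_crank_by(-59°): θ ← 0° -59° = -59°
rotate_crank_by(-49°): θ ← -59° -49° = -108°
rotate_crank_by(-62°): θ ← -108° -62° = -170°
rotate_crank_by(-57°): θ ← -170° -57° = -227°
crank pin P = (r cos θ, r sin θ) = (-9.547977, 10.238952)
h = r sin θ − e = 10.238952 − 0 = 10.238952
x = r cos θ + √(L² − h²) = -9.547977 + √(10000.0 − 104.8361) = -9.547977 + 99.474438 = 89.926461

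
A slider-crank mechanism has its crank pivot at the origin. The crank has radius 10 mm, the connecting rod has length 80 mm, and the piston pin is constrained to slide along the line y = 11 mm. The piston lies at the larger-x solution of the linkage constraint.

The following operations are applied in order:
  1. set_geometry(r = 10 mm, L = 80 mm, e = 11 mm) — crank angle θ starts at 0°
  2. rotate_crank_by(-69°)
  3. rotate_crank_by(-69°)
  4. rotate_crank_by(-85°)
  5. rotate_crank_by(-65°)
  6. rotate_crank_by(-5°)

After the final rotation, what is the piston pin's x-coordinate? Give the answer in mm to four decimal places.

set_geometry: r = 10 mm, L = 80 mm, e = 11 mm; θ ← 0°
rotate_crank_by(-69°): θ ← 0° -69° = -69°
rotate_crank_by(-69°): θ ← -69° -69° = -138°
rotate_crank_by(-85°): θ ← -138° -85° = -223°
rotate_crank_by(-65°): θ ← -223° -65° = -288°
rotate_crank_by(-5°): θ ← -288° -5° = -293°
crank pin P = (r cos θ, r sin θ) = (3.907311, 9.205049)
h = r sin θ − e = 9.205049 − 11 = -1.794951
x = r cos θ + √(L² − h²) = 3.907311 + √(6400.0 − 3.2219) = 3.907311 + 79.979861 = 83.887172

83.8872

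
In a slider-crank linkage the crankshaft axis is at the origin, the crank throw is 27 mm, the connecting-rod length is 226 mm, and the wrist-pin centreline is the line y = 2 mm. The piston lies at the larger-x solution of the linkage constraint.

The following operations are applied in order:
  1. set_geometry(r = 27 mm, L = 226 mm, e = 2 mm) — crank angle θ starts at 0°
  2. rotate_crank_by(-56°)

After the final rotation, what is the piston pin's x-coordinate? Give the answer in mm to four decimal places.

set_geometry: r = 27 mm, L = 226 mm, e = 2 mm; θ ← 0°
rotate_crank_by(-56°): θ ← 0° -56° = -56°
crank pin P = (r cos θ, r sin θ) = (15.098208, -22.384014)
h = r sin θ − e = -22.384014 − 2 = -24.384014
x = r cos θ + √(L² − h²) = 15.098208 + √(51076.0 − 594.5802) = 15.098208 + 224.680706 = 239.778915

239.7789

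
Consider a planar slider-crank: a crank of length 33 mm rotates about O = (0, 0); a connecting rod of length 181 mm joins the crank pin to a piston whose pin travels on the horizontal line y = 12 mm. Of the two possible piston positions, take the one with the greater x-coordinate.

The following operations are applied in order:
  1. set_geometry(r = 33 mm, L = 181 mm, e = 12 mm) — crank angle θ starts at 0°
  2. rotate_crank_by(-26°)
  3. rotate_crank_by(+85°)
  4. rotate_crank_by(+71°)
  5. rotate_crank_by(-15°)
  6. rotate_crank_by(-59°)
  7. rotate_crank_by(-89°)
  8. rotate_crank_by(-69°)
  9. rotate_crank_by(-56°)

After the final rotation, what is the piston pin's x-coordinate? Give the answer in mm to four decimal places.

set_geometry: r = 33 mm, L = 181 mm, e = 12 mm; θ ← 0°
rotate_crank_by(-26°): θ ← 0° -26° = -26°
rotate_crank_by(+85°): θ ← -26° +85° = 59°
rotate_crank_by(+71°): θ ← 59° +71° = 130°
rotate_crank_by(-15°): θ ← 130° -15° = 115°
rotate_crank_by(-59°): θ ← 115° -59° = 56°
rotate_crank_by(-89°): θ ← 56° -89° = -33°
rotate_crank_by(-69°): θ ← -33° -69° = -102°
rotate_crank_by(-56°): θ ← -102° -56° = -158°
crank pin P = (r cos θ, r sin θ) = (-30.597067, -12.362018)
h = r sin θ − e = -12.362018 − 12 = -24.362018
x = r cos θ + √(L² − h²) = -30.597067 + √(32761.0 − 593.5079) = -30.597067 + 179.352982 = 148.755915

148.7559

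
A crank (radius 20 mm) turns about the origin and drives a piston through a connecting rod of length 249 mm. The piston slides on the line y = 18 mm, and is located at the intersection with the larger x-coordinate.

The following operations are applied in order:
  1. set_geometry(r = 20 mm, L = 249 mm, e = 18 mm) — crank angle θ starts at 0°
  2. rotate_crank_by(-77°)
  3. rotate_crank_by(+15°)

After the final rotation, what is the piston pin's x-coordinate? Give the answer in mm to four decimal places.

255.8229

set_geometry: r = 20 mm, L = 249 mm, e = 18 mm; θ ← 0°
rotate_crank_by(-77°): θ ← 0° -77° = -77°
rotate_crank_by(+15°): θ ← -77° +15° = -62°
crank pin P = (r cos θ, r sin θ) = (9.389431, -17.658952)
h = r sin θ − e = -17.658952 − 18 = -35.658952
x = r cos θ + √(L² − h²) = 9.389431 + √(62001.0 − 1271.5608) = 9.389431 + 246.433438 = 255.822869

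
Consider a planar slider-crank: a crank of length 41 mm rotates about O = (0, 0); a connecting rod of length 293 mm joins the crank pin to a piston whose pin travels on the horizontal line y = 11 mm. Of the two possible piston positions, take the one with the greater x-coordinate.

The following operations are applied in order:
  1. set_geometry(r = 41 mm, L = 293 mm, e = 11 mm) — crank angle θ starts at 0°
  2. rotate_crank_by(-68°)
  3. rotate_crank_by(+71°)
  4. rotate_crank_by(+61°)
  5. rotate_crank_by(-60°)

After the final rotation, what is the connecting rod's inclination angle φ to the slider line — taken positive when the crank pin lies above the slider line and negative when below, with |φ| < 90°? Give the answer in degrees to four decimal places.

-1.5920

set_geometry: r = 41 mm, L = 293 mm, e = 11 mm; θ ← 0°
rotate_crank_by(-68°): θ ← 0° -68° = -68°
rotate_crank_by(+71°): θ ← -68° +71° = 3°
rotate_crank_by(+61°): θ ← 3° +61° = 64°
rotate_crank_by(-60°): θ ← 64° -60° = 4°
crank pin P = (r cos θ, r sin θ) = (40.900126, 2.860015)
h = r sin θ − e = 2.860015 − 11 = -8.139985
sin φ = h / L = -8.139985 / 293 = -0.02778152
φ = arcsin(-0.02778152) = -1.591969°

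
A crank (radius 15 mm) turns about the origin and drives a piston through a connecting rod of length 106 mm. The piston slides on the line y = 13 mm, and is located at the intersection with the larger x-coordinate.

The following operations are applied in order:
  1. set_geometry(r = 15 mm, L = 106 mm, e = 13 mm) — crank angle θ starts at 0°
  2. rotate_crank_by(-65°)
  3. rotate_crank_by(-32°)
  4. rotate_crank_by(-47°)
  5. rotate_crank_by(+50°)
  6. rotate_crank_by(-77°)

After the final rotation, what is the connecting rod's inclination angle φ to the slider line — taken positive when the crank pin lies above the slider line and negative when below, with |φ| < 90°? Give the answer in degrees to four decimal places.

-8.3245

set_geometry: r = 15 mm, L = 106 mm, e = 13 mm; θ ← 0°
rotate_crank_by(-65°): θ ← 0° -65° = -65°
rotate_crank_by(-32°): θ ← -65° -32° = -97°
rotate_crank_by(-47°): θ ← -97° -47° = -144°
rotate_crank_by(+50°): θ ← -144° +50° = -94°
rotate_crank_by(-77°): θ ← -94° -77° = -171°
crank pin P = (r cos θ, r sin θ) = (-14.815325, -2.346517)
h = r sin θ − e = -2.346517 − 13 = -15.346517
sin φ = h / L = -15.346517 / 106 = -0.14477846
φ = arcsin(-0.14477846) = -8.324451°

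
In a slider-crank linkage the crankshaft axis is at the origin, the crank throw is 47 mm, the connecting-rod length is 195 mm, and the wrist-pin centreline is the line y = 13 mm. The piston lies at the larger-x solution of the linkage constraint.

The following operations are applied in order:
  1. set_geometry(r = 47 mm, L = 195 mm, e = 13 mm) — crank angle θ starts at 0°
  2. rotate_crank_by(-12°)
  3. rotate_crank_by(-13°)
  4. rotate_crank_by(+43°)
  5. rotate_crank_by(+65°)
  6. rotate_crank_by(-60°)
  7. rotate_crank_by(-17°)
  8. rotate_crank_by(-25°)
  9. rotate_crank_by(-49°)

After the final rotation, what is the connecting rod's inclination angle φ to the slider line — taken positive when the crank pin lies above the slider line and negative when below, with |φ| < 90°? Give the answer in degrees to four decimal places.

set_geometry: r = 47 mm, L = 195 mm, e = 13 mm; θ ← 0°
rotate_crank_by(-12°): θ ← 0° -12° = -12°
rotate_crank_by(-13°): θ ← -12° -13° = -25°
rotate_crank_by(+43°): θ ← -25° +43° = 18°
rotate_crank_by(+65°): θ ← 18° +65° = 83°
rotate_crank_by(-60°): θ ← 83° -60° = 23°
rotate_crank_by(-17°): θ ← 23° -17° = 6°
rotate_crank_by(-25°): θ ← 6° -25° = -19°
rotate_crank_by(-49°): θ ← -19° -49° = -68°
crank pin P = (r cos θ, r sin θ) = (17.606510, -43.577641)
h = r sin θ − e = -43.577641 − 13 = -56.577641
sin φ = h / L = -56.577641 / 195 = -0.29014175
φ = arcsin(-0.29014175) = -16.866443°

-16.8664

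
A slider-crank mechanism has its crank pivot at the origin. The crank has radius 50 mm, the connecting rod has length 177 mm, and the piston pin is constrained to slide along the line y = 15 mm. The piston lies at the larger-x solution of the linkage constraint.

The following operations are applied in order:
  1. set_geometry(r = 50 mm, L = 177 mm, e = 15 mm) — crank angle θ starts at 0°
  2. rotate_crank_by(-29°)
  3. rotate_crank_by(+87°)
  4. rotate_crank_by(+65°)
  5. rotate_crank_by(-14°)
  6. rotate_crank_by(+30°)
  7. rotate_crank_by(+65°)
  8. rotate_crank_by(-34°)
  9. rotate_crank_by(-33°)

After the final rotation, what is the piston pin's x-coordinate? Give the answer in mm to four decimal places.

set_geometry: r = 50 mm, L = 177 mm, e = 15 mm; θ ← 0°
rotate_crank_by(-29°): θ ← 0° -29° = -29°
rotate_crank_by(+87°): θ ← -29° +87° = 58°
rotate_crank_by(+65°): θ ← 58° +65° = 123°
rotate_crank_by(-14°): θ ← 123° -14° = 109°
rotate_crank_by(+30°): θ ← 109° +30° = 139°
rotate_crank_by(+65°): θ ← 139° +65° = 204°
rotate_crank_by(-34°): θ ← 204° -34° = 170°
rotate_crank_by(-33°): θ ← 170° -33° = 137°
crank pin P = (r cos θ, r sin θ) = (-36.567685, 34.099918)
h = r sin θ − e = 34.099918 − 15 = 19.099918
x = r cos θ + √(L² − h²) = -36.567685 + √(31329.0 − 364.8069) = -36.567685 + 175.966455 = 139.398769

139.3988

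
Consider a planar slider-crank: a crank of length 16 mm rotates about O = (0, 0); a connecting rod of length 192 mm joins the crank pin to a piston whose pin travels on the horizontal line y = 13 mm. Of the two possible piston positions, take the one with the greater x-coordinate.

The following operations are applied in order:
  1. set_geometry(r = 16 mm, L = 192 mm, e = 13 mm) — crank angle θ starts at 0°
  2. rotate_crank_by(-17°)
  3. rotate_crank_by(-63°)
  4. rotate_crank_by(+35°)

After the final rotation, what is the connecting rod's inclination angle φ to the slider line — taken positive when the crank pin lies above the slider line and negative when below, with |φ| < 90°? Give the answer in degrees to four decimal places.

set_geometry: r = 16 mm, L = 192 mm, e = 13 mm; θ ← 0°
rotate_crank_by(-17°): θ ← 0° -17° = -17°
rotate_crank_by(-63°): θ ← -17° -63° = -80°
rotate_crank_by(+35°): θ ← -80° +35° = -45°
crank pin P = (r cos θ, r sin θ) = (11.313708, -11.313708)
h = r sin θ − e = -11.313708 − 13 = -24.313708
sin φ = h / L = -24.313708 / 192 = -0.12663390
φ = arcsin(-0.12663390) = -7.275121°

-7.2751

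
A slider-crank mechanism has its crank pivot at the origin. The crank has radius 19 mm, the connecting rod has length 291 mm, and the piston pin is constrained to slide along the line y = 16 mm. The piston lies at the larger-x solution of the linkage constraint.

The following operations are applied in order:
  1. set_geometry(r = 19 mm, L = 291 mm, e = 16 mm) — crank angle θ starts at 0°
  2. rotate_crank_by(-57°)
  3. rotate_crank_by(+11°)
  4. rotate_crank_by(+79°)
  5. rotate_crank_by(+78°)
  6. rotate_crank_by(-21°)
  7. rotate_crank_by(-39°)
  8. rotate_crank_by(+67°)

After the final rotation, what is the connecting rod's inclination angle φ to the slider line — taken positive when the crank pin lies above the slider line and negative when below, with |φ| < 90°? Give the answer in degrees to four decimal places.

0.1528

set_geometry: r = 19 mm, L = 291 mm, e = 16 mm; θ ← 0°
rotate_crank_by(-57°): θ ← 0° -57° = -57°
rotate_crank_by(+11°): θ ← -57° +11° = -46°
rotate_crank_by(+79°): θ ← -46° +79° = 33°
rotate_crank_by(+78°): θ ← 33° +78° = 111°
rotate_crank_by(-21°): θ ← 111° -21° = 90°
rotate_crank_by(-39°): θ ← 90° -39° = 51°
rotate_crank_by(+67°): θ ← 51° +67° = 118°
crank pin P = (r cos θ, r sin θ) = (-8.919960, 16.776004)
h = r sin θ − e = 16.776004 − 16 = 0.776004
sin φ = h / L = 0.776004 / 291 = 0.00266668
φ = arcsin(0.00266668) = 0.152790°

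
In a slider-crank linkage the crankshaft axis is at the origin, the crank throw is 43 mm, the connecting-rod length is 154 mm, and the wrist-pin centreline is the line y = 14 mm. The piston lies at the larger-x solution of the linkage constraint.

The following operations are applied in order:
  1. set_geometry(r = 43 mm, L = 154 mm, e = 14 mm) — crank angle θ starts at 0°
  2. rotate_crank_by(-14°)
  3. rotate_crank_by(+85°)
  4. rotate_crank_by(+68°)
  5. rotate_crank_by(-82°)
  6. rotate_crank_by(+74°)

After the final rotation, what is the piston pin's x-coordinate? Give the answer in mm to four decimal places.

124.6800

set_geometry: r = 43 mm, L = 154 mm, e = 14 mm; θ ← 0°
rotate_crank_by(-14°): θ ← 0° -14° = -14°
rotate_crank_by(+85°): θ ← -14° +85° = 71°
rotate_crank_by(+68°): θ ← 71° +68° = 139°
rotate_crank_by(-82°): θ ← 139° -82° = 57°
rotate_crank_by(+74°): θ ← 57° +74° = 131°
crank pin P = (r cos θ, r sin θ) = (-28.210538, 32.452512)
h = r sin θ − e = 32.452512 − 14 = 18.452512
x = r cos θ + √(L² − h²) = -28.210538 + √(23716.0 − 340.4952) = -28.210538 + 152.890499 = 124.679961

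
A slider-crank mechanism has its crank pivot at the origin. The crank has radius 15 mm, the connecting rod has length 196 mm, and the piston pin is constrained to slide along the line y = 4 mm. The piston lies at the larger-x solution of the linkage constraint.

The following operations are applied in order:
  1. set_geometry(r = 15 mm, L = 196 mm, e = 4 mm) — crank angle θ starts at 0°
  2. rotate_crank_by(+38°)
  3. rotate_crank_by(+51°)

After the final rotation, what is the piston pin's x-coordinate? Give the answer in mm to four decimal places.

set_geometry: r = 15 mm, L = 196 mm, e = 4 mm; θ ← 0°
rotate_crank_by(+38°): θ ← 0° +38° = 38°
rotate_crank_by(+51°): θ ← 38° +51° = 89°
crank pin P = (r cos θ, r sin θ) = (0.261786, 14.997715)
h = r sin θ − e = 14.997715 − 4 = 10.997715
x = r cos θ + √(L² − h²) = 0.261786 + √(38416.0 − 120.9497) = 0.261786 + 195.691211 = 195.952998

195.9530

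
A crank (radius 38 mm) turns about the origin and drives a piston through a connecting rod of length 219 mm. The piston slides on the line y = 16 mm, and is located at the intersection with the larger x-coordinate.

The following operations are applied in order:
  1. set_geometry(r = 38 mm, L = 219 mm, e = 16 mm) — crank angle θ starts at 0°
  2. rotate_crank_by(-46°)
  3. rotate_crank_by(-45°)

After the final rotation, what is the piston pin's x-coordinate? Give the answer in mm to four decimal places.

211.5764

set_geometry: r = 38 mm, L = 219 mm, e = 16 mm; θ ← 0°
rotate_crank_by(-46°): θ ← 0° -46° = -46°
rotate_crank_by(-45°): θ ← -46° -45° = -91°
crank pin P = (r cos θ, r sin θ) = (-0.663191, -37.994212)
h = r sin θ − e = -37.994212 − 16 = -53.994212
x = r cos θ + √(L² − h²) = -0.663191 + √(47961.0 − 2915.3750) = -0.663191 + 212.239546 = 211.576355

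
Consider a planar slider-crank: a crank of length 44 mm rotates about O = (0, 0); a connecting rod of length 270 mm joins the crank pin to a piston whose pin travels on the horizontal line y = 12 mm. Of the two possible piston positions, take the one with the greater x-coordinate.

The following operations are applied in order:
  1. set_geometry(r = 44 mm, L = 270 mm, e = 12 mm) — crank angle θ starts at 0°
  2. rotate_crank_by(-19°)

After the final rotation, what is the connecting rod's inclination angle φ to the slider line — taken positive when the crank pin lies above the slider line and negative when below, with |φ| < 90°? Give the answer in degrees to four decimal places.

set_geometry: r = 44 mm, L = 270 mm, e = 12 mm; θ ← 0°
rotate_crank_by(-19°): θ ← 0° -19° = -19°
crank pin P = (r cos θ, r sin θ) = (41.602817, -14.324999)
h = r sin θ − e = -14.324999 − 12 = -26.324999
sin φ = h / L = -26.324999 / 270 = -0.09750000
φ = arcsin(-0.09750000) = -5.595227°

-5.5952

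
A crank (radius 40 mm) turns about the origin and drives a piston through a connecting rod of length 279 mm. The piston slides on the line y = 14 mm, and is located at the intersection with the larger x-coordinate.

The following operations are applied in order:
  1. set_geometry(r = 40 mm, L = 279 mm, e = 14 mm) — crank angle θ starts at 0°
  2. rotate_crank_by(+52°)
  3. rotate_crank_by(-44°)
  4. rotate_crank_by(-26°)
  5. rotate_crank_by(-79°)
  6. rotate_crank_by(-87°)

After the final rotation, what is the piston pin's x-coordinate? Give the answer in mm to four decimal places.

set_geometry: r = 40 mm, L = 279 mm, e = 14 mm; θ ← 0°
rotate_crank_by(+52°): θ ← 0° +52° = 52°
rotate_crank_by(-44°): θ ← 52° -44° = 8°
rotate_crank_by(-26°): θ ← 8° -26° = -18°
rotate_crank_by(-79°): θ ← -18° -79° = -97°
rotate_crank_by(-87°): θ ← -97° -87° = -184°
crank pin P = (r cos θ, r sin θ) = (-39.902562, 2.790259)
h = r sin θ − e = 2.790259 − 14 = -11.209741
x = r cos θ + √(L² − h²) = -39.902562 + √(77841.0 − 125.6583) = -39.902562 + 278.774715 = 238.872153

238.8722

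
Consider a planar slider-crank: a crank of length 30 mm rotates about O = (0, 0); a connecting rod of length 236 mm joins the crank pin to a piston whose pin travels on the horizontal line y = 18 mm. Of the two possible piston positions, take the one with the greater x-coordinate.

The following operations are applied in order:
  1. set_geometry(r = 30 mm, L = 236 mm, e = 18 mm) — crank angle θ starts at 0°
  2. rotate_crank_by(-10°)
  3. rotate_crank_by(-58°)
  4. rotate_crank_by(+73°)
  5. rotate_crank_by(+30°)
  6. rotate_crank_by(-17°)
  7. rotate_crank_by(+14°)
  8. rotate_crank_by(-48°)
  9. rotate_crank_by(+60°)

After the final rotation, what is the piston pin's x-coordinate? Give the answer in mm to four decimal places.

257.5631

set_geometry: r = 30 mm, L = 236 mm, e = 18 mm; θ ← 0°
rotate_crank_by(-10°): θ ← 0° -10° = -10°
rotate_crank_by(-58°): θ ← -10° -58° = -68°
rotate_crank_by(+73°): θ ← -68° +73° = 5°
rotate_crank_by(+30°): θ ← 5° +30° = 35°
rotate_crank_by(-17°): θ ← 35° -17° = 18°
rotate_crank_by(+14°): θ ← 18° +14° = 32°
rotate_crank_by(-48°): θ ← 32° -48° = -16°
rotate_crank_by(+60°): θ ← -16° +60° = 44°
crank pin P = (r cos θ, r sin θ) = (21.580194, 20.839751)
h = r sin θ − e = 20.839751 − 18 = 2.839751
x = r cos θ + √(L² − h²) = 21.580194 + √(55696.0 − 8.0642) = 21.580194 + 235.982914 = 257.563108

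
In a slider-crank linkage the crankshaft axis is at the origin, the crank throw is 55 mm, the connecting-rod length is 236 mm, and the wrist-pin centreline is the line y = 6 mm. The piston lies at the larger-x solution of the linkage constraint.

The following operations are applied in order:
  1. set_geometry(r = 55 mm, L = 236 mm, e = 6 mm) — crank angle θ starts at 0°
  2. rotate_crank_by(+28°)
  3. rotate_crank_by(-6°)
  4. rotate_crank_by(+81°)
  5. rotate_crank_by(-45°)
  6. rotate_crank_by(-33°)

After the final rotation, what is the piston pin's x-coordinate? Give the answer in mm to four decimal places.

285.2161

set_geometry: r = 55 mm, L = 236 mm, e = 6 mm; θ ← 0°
rotate_crank_by(+28°): θ ← 0° +28° = 28°
rotate_crank_by(-6°): θ ← 28° -6° = 22°
rotate_crank_by(+81°): θ ← 22° +81° = 103°
rotate_crank_by(-45°): θ ← 103° -45° = 58°
rotate_crank_by(-33°): θ ← 58° -33° = 25°
crank pin P = (r cos θ, r sin θ) = (49.846928, 23.244004)
h = r sin θ − e = 23.244004 − 6 = 17.244004
x = r cos θ + √(L² − h²) = 49.846928 + √(55696.0 − 297.3557) = 49.846928 + 235.369166 = 285.216094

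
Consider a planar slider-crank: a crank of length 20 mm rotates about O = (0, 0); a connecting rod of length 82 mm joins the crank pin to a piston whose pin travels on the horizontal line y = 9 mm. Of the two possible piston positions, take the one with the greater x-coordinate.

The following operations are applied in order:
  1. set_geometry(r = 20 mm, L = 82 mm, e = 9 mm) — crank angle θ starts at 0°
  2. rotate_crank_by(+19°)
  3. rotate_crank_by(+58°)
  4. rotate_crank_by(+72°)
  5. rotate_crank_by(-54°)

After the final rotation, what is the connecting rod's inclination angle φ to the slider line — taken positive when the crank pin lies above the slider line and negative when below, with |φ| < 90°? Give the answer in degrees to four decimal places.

7.6556

set_geometry: r = 20 mm, L = 82 mm, e = 9 mm; θ ← 0°
rotate_crank_by(+19°): θ ← 0° +19° = 19°
rotate_crank_by(+58°): θ ← 19° +58° = 77°
rotate_crank_by(+72°): θ ← 77° +72° = 149°
rotate_crank_by(-54°): θ ← 149° -54° = 95°
crank pin P = (r cos θ, r sin θ) = (-1.743115, 19.923894)
h = r sin θ − e = 19.923894 − 9 = 10.923894
sin φ = h / L = 10.923894 / 82 = 0.13321822
φ = arcsin(0.13321822) = 7.655601°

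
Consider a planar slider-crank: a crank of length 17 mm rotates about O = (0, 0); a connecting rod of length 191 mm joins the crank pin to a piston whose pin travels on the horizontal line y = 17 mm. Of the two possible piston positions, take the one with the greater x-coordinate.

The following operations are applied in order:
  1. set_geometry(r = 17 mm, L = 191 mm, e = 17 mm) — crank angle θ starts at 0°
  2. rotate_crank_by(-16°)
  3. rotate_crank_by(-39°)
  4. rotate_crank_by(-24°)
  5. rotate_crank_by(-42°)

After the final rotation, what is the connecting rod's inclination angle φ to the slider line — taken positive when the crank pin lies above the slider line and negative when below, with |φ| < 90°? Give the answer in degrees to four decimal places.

set_geometry: r = 17 mm, L = 191 mm, e = 17 mm; θ ← 0°
rotate_crank_by(-16°): θ ← 0° -16° = -16°
rotate_crank_by(-39°): θ ← -16° -39° = -55°
rotate_crank_by(-24°): θ ← -55° -24° = -79°
rotate_crank_by(-42°): θ ← -79° -42° = -121°
crank pin P = (r cos θ, r sin θ) = (-8.755647, -14.571844)
h = r sin θ − e = -14.571844 − 17 = -31.571844
sin φ = h / L = -31.571844 / 191 = -0.16529761
φ = arcsin(-0.16529761) = -9.514524°

-9.5145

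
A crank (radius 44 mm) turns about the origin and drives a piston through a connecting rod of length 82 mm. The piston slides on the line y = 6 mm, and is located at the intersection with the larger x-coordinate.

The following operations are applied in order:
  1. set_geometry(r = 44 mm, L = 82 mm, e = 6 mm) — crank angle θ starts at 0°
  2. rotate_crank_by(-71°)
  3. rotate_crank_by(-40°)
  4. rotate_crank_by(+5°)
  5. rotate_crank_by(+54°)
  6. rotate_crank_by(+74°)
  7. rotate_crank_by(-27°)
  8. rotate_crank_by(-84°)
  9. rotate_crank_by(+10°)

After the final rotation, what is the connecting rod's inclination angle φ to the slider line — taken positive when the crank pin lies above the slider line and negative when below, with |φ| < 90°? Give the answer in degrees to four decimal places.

set_geometry: r = 44 mm, L = 82 mm, e = 6 mm; θ ← 0°
rotate_crank_by(-71°): θ ← 0° -71° = -71°
rotate_crank_by(-40°): θ ← -71° -40° = -111°
rotate_crank_by(+5°): θ ← -111° +5° = -106°
rotate_crank_by(+54°): θ ← -106° +54° = -52°
rotate_crank_by(+74°): θ ← -52° +74° = 22°
rotate_crank_by(-27°): θ ← 22° -27° = -5°
rotate_crank_by(-84°): θ ← -5° -84° = -89°
rotate_crank_by(+10°): θ ← -89° +10° = -79°
crank pin P = (r cos θ, r sin θ) = (8.395596, -43.191596)
h = r sin θ − e = -43.191596 − 6 = -49.191596
sin φ = h / L = -49.191596 / 82 = -0.59989751
φ = arcsin(-0.59989751) = -36.862558°

-36.8626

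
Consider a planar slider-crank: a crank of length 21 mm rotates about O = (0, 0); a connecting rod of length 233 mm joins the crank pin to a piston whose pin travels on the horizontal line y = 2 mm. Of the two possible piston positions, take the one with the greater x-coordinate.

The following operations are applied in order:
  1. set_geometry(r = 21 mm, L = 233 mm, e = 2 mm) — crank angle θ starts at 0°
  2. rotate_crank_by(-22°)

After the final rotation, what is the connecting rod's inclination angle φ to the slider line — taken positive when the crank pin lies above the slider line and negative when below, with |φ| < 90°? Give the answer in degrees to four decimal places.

set_geometry: r = 21 mm, L = 233 mm, e = 2 mm; θ ← 0°
rotate_crank_by(-22°): θ ← 0° -22° = -22°
crank pin P = (r cos θ, r sin θ) = (19.470861, -7.866738)
h = r sin θ − e = -7.866738 − 2 = -9.866738
sin φ = h / L = -9.866738 / 233 = -0.04234652
φ = arcsin(-0.04234652) = -2.427002°

-2.4270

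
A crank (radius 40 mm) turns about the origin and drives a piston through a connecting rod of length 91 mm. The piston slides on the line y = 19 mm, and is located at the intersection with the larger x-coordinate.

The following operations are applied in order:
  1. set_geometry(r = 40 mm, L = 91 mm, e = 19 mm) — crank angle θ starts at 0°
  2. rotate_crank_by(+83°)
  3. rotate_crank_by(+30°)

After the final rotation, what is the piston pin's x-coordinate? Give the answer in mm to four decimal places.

set_geometry: r = 40 mm, L = 91 mm, e = 19 mm; θ ← 0°
rotate_crank_by(+83°): θ ← 0° +83° = 83°
rotate_crank_by(+30°): θ ← 83° +30° = 113°
crank pin P = (r cos θ, r sin θ) = (-15.629245, 36.820194)
h = r sin θ − e = 36.820194 − 19 = 17.820194
x = r cos θ + √(L² − h²) = -15.629245 + √(8281.0 − 317.5593) = -15.629245 + 89.238112 = 73.608867

73.6089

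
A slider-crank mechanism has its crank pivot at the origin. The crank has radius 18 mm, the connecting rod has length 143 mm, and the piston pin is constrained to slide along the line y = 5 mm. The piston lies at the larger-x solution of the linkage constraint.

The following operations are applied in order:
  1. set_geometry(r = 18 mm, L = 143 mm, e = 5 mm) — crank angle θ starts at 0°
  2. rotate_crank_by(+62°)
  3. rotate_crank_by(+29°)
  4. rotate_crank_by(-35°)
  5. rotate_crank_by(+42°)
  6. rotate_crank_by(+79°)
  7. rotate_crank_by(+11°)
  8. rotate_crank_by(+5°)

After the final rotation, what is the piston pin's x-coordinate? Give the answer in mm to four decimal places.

125.1747

set_geometry: r = 18 mm, L = 143 mm, e = 5 mm; θ ← 0°
rotate_crank_by(+62°): θ ← 0° +62° = 62°
rotate_crank_by(+29°): θ ← 62° +29° = 91°
rotate_crank_by(-35°): θ ← 91° -35° = 56°
rotate_crank_by(+42°): θ ← 56° +42° = 98°
rotate_crank_by(+79°): θ ← 98° +79° = 177°
rotate_crank_by(+11°): θ ← 177° +11° = 188°
rotate_crank_by(+5°): θ ← 188° +5° = 193°
crank pin P = (r cos θ, r sin θ) = (-17.538661, -4.049119)
h = r sin θ − e = -4.049119 − 5 = -9.049119
x = r cos θ + √(L² − h²) = -17.538661 + √(20449.0 − 81.8866) = -17.538661 + 142.713396 = 125.174735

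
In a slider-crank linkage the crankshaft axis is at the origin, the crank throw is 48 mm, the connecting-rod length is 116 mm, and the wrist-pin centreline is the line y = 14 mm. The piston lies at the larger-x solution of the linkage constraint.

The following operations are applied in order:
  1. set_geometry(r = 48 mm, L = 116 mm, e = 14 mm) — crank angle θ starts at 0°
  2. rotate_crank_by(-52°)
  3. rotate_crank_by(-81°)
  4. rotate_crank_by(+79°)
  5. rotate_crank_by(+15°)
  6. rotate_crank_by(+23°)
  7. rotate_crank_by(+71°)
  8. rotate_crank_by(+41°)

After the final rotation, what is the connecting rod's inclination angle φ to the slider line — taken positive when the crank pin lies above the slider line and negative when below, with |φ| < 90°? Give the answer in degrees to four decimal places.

set_geometry: r = 48 mm, L = 116 mm, e = 14 mm; θ ← 0°
rotate_crank_by(-52°): θ ← 0° -52° = -52°
rotate_crank_by(-81°): θ ← -52° -81° = -133°
rotate_crank_by(+79°): θ ← -133° +79° = -54°
rotate_crank_by(+15°): θ ← -54° +15° = -39°
rotate_crank_by(+23°): θ ← -39° +23° = -16°
rotate_crank_by(+71°): θ ← -16° +71° = 55°
rotate_crank_by(+41°): θ ← 55° +41° = 96°
crank pin P = (r cos θ, r sin θ) = (-5.017366, 47.737051)
h = r sin θ − e = 47.737051 − 14 = 33.737051
sin φ = h / L = 33.737051 / 116 = 0.29083665
φ = arcsin(0.29083665) = 16.908051°

16.9081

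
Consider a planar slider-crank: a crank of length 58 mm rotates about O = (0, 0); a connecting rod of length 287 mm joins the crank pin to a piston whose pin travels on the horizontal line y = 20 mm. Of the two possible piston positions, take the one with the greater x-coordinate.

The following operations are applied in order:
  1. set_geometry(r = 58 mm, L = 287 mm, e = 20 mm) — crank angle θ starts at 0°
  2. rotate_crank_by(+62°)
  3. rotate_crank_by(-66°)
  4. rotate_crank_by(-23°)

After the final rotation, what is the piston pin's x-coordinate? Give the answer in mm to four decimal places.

set_geometry: r = 58 mm, L = 287 mm, e = 20 mm; θ ← 0°
rotate_crank_by(+62°): θ ← 0° +62° = 62°
rotate_crank_by(-66°): θ ← 62° -66° = -4°
rotate_crank_by(-23°): θ ← -4° -23° = -27°
crank pin P = (r cos θ, r sin θ) = (51.678378, -26.331449)
h = r sin θ − e = -26.331449 − 20 = -46.331449
x = r cos θ + √(L² − h²) = 51.678378 + √(82369.0 − 2146.6032) = 51.678378 + 283.235585 = 334.913964

334.9140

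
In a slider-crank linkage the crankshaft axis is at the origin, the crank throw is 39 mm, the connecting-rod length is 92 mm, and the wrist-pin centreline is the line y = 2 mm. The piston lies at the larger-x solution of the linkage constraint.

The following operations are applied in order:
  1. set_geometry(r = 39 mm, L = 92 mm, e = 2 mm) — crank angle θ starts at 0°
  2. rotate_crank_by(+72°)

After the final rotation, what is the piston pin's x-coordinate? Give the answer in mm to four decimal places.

set_geometry: r = 39 mm, L = 92 mm, e = 2 mm; θ ← 0°
rotate_crank_by(+72°): θ ← 0° +72° = 72°
crank pin P = (r cos θ, r sin θ) = (12.051663, 37.091204)
h = r sin θ − e = 37.091204 − 2 = 35.091204
x = r cos θ + √(L² − h²) = 12.051663 + √(8464.0 − 1231.3926) = 12.051663 + 85.044738 = 97.096400

97.0964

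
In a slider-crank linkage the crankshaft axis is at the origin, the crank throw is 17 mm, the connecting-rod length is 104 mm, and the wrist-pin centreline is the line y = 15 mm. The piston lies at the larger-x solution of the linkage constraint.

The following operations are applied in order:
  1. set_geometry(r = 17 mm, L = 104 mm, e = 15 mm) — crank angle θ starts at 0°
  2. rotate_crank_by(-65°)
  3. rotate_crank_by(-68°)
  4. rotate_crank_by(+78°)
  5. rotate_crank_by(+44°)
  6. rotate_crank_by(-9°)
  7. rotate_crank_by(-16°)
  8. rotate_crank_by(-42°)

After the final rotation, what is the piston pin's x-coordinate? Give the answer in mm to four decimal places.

102.6084

set_geometry: r = 17 mm, L = 104 mm, e = 15 mm; θ ← 0°
rotate_crank_by(-65°): θ ← 0° -65° = -65°
rotate_crank_by(-68°): θ ← -65° -68° = -133°
rotate_crank_by(+78°): θ ← -133° +78° = -55°
rotate_crank_by(+44°): θ ← -55° +44° = -11°
rotate_crank_by(-9°): θ ← -11° -9° = -20°
rotate_crank_by(-16°): θ ← -20° -16° = -36°
rotate_crank_by(-42°): θ ← -36° -42° = -78°
crank pin P = (r cos θ, r sin θ) = (3.534499, -16.628509)
h = r sin θ − e = -16.628509 − 15 = -31.628509
x = r cos θ + √(L² − h²) = 3.534499 + √(10816.0 − 1000.3626) = 3.534499 + 99.073899 = 102.608397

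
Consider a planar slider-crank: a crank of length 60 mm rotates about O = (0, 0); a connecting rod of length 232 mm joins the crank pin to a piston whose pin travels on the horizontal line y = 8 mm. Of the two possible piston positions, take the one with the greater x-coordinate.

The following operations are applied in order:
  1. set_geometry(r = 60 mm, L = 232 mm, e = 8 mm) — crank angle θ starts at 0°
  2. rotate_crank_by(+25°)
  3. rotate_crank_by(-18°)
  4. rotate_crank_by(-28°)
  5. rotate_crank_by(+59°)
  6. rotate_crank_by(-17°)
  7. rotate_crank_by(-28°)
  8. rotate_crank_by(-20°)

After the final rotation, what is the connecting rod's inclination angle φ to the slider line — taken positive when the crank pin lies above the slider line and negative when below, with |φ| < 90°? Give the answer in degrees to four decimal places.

-8.7367

set_geometry: r = 60 mm, L = 232 mm, e = 8 mm; θ ← 0°
rotate_crank_by(+25°): θ ← 0° +25° = 25°
rotate_crank_by(-18°): θ ← 25° -18° = 7°
rotate_crank_by(-28°): θ ← 7° -28° = -21°
rotate_crank_by(+59°): θ ← -21° +59° = 38°
rotate_crank_by(-17°): θ ← 38° -17° = 21°
rotate_crank_by(-28°): θ ← 21° -28° = -7°
rotate_crank_by(-20°): θ ← -7° -20° = -27°
crank pin P = (r cos θ, r sin θ) = (53.460391, -27.239430)
h = r sin θ − e = -27.239430 − 8 = -35.239430
sin φ = h / L = -35.239430 / 232 = -0.15189409
φ = arcsin(-0.15189409) = -8.736708°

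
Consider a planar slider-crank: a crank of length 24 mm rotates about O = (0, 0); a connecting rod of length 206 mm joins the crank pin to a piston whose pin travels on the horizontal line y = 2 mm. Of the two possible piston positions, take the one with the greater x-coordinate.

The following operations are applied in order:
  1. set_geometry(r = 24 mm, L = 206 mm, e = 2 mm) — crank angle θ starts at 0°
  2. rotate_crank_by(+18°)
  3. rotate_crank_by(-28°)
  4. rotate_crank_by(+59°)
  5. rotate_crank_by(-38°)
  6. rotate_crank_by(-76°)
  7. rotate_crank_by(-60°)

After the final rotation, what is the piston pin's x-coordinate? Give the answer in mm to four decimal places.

191.0923

set_geometry: r = 24 mm, L = 206 mm, e = 2 mm; θ ← 0°
rotate_crank_by(+18°): θ ← 0° +18° = 18°
rotate_crank_by(-28°): θ ← 18° -28° = -10°
rotate_crank_by(+59°): θ ← -10° +59° = 49°
rotate_crank_by(-38°): θ ← 49° -38° = 11°
rotate_crank_by(-76°): θ ← 11° -76° = -65°
rotate_crank_by(-60°): θ ← -65° -60° = -125°
crank pin P = (r cos θ, r sin θ) = (-13.765834, -19.659649)
h = r sin θ − e = -19.659649 − 2 = -21.659649
x = r cos θ + √(L² − h²) = -13.765834 + √(42436.0 − 469.1404) = -13.765834 + 204.858145 = 191.092311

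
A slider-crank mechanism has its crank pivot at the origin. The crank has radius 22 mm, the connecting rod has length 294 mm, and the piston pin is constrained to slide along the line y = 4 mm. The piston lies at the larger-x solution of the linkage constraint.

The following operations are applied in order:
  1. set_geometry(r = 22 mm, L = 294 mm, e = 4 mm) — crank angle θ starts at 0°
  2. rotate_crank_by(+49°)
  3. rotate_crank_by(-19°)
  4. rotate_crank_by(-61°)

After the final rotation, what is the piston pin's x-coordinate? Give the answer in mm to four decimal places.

312.4577

set_geometry: r = 22 mm, L = 294 mm, e = 4 mm; θ ← 0°
rotate_crank_by(+49°): θ ← 0° +49° = 49°
rotate_crank_by(-19°): θ ← 49° -19° = 30°
rotate_crank_by(-61°): θ ← 30° -61° = -31°
crank pin P = (r cos θ, r sin θ) = (18.857681, -11.330838)
h = r sin θ − e = -11.330838 − 4 = -15.330838
x = r cos θ + √(L² − h²) = 18.857681 + √(86436.0 − 235.0346) = 18.857681 + 293.600009 = 312.457690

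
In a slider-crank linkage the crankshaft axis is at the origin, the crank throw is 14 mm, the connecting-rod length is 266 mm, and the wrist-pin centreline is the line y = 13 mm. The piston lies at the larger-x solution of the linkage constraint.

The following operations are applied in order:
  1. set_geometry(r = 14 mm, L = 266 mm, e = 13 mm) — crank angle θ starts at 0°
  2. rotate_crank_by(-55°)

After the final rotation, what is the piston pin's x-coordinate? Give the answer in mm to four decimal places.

set_geometry: r = 14 mm, L = 266 mm, e = 13 mm; θ ← 0°
rotate_crank_by(-55°): θ ← 0° -55° = -55°
crank pin P = (r cos θ, r sin θ) = (8.030070, -11.468129)
h = r sin θ − e = -11.468129 − 13 = -24.468129
x = r cos θ + √(L² − h²) = 8.030070 + √(70756.0 − 598.6893) = 8.030070 + 264.872254 = 272.902324

272.9023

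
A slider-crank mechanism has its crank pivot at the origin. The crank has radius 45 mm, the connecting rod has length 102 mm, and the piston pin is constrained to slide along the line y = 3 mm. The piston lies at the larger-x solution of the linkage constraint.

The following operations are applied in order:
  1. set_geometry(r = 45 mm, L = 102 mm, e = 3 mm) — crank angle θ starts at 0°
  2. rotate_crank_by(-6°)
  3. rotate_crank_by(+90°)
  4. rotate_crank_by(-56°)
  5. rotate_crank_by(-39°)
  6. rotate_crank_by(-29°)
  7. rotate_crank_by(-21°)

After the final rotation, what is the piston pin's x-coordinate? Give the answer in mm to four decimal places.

set_geometry: r = 45 mm, L = 102 mm, e = 3 mm; θ ← 0°
rotate_crank_by(-6°): θ ← 0° -6° = -6°
rotate_crank_by(+90°): θ ← -6° +90° = 84°
rotate_crank_by(-56°): θ ← 84° -56° = 28°
rotate_crank_by(-39°): θ ← 28° -39° = -11°
rotate_crank_by(-29°): θ ← -11° -29° = -40°
rotate_crank_by(-21°): θ ← -40° -21° = -61°
crank pin P = (r cos θ, r sin θ) = (21.816433, -39.357887)
h = r sin θ − e = -39.357887 − 3 = -42.357887
x = r cos θ + √(L² − h²) = 21.816433 + √(10404.0 − 1794.1906) = 21.816433 + 92.789059 = 114.605492

114.6055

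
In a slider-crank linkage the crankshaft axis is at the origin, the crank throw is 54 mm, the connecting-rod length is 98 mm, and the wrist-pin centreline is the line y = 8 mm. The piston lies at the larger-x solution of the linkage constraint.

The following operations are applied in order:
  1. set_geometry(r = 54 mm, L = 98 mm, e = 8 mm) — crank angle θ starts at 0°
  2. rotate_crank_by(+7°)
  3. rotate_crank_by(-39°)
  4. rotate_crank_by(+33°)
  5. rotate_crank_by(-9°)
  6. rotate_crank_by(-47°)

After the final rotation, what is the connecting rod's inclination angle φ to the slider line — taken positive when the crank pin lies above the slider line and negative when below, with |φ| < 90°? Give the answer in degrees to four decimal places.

set_geometry: r = 54 mm, L = 98 mm, e = 8 mm; θ ← 0°
rotate_crank_by(+7°): θ ← 0° +7° = 7°
rotate_crank_by(-39°): θ ← 7° -39° = -32°
rotate_crank_by(+33°): θ ← -32° +33° = 1°
rotate_crank_by(-9°): θ ← 1° -9° = -8°
rotate_crank_by(-47°): θ ← -8° -47° = -55°
crank pin P = (r cos θ, r sin θ) = (30.973128, -44.234210)
h = r sin θ − e = -44.234210 − 8 = -52.234210
sin φ = h / L = -52.234210 / 98 = -0.53300215
φ = arcsin(-0.53300215) = -32.208523°

-32.2085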